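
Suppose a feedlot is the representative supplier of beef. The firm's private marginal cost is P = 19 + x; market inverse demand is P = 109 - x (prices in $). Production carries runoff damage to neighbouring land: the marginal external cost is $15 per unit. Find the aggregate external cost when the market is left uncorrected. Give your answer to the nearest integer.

$675

Market equilibrium (private): 19 + x = 109 - x → x_m = 45.0000.
Total external cost = MEC × x_m = 15 × 45.0000 = 675.0000.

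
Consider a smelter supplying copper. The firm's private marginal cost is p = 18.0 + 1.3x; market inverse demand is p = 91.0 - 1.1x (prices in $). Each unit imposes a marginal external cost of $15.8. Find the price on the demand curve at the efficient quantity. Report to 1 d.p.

Social marginal cost = private MC + MEC = 33.8 + 1.3x.
Set SMC = demand: 33.8 + 1.3x = 91.0 - 1.1x → x* = 23.8333.
Consumer price on the demand curve at x*: 91.0 − 1.1×23.8333 = 64.7834.

P = $64.8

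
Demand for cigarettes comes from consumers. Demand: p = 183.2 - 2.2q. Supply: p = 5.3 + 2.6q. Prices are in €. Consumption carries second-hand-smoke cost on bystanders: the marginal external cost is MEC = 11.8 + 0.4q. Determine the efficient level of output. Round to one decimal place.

Social marginal benefit = demand − MEC = 171.4 - 2.6q.
Set SMB = MC: 171.4 - 2.6q = 5.3 + 2.6q → q* = 31.9423.

q* = 31.9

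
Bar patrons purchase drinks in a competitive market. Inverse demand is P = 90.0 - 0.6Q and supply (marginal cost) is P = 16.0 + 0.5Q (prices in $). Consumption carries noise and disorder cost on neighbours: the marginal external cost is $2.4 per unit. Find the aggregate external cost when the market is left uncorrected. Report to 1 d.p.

$161.5

Market equilibrium (private): 16.0 + 0.5Q = 90.0 - 0.6Q → Q_m = 67.2727.
Total external cost = MEC × Q_m = 2.4 × 67.2727 = 161.4545.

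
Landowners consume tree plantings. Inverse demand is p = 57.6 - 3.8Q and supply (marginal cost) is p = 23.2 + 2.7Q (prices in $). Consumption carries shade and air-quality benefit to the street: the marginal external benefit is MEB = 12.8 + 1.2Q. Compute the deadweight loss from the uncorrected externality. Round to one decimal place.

Market equilibrium (private): 23.2 + 2.7Q = 57.6 - 3.8Q → Q_m = 5.2923.
Social marginal benefit = demand + MEB = 70.4 - 2.6Q.
Set SMB = MC: 70.4 - 2.6Q = 23.2 + 2.7Q → Q* = 8.9057.
The loss is the area between SMB and MC from Q* to Q_m; with linear curves that's a triangle of height MEB(Q_m).
DWL = ½ × 3.6134 × 19.1508 = 34.5998.

DWL = $34.6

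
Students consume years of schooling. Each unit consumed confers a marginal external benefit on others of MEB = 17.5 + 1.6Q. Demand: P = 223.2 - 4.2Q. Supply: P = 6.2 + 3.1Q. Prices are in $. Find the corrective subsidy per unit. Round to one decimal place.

subsidy = $83.3 per unit

Social marginal benefit = demand + MEB = 240.7 - 2.6Q.
Set SMB = MC: 240.7 - 2.6Q = 6.2 + 3.1Q → Q* = 41.1404.
The Pigouvian subsidy equals MEB at Q*: 17.5 + 1.6×41.1404 = 83.3246.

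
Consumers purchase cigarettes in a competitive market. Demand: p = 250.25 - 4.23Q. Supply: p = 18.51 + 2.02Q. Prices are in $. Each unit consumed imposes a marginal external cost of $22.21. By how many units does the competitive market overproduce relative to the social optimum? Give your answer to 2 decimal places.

Market equilibrium (private): 18.51 + 2.02Q = 250.25 - 4.23Q → Q_m = 37.0784.
Social marginal benefit = demand − MEC = 228.04 - 4.23Q.
Set SMB = MC: 228.04 - 4.23Q = 18.51 + 2.02Q → Q* = 33.5248.
Gap = |37.0784 − 33.5248| = 3.5536.

3.55 units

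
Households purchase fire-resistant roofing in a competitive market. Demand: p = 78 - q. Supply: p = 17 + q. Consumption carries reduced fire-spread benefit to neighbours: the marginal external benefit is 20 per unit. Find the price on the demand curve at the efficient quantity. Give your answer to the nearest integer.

Social marginal benefit = demand + MEB = 98 - q.
Set SMB = MC: 98 - q = 17 + q → q* = 40.5000.
Consumer price on the demand curve at q*: 78 − 1×40.5000 = 37.5000.

P = 38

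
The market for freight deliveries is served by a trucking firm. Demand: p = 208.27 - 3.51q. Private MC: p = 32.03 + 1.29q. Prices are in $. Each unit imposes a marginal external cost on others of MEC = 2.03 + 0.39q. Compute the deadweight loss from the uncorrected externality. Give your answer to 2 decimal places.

Market equilibrium (private): 32.03 + 1.29q = 208.27 - 3.51q → q_m = 36.7167.
Social marginal cost = private MC + MEC = 34.06 + 1.68q.
Set SMC = demand: 34.06 + 1.68q = 208.27 - 3.51q → q* = 33.5665.
Height of the DWL triangle at q_m is SMC(q_m) − demand(q_m) = MEC(q_m) = 16.3495.
DWL = ½ × 3.1502 × 16.3495 = 25.7521.

DWL = $25.75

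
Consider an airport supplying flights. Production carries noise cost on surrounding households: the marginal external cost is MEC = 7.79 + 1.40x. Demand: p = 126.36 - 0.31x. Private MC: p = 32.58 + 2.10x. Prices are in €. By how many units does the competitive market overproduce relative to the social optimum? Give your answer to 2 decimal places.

Market equilibrium (private): 32.58 + 2.10x = 126.36 - 0.31x → x_m = 38.9129.
Social marginal cost = private MC + MEC = 40.37 + 3.50x.
Set SMC = demand: 40.37 + 3.50x = 126.36 - 0.31x → x* = 22.5696.
Gap = |38.9129 − 22.5696| = 16.3433.

16.34 units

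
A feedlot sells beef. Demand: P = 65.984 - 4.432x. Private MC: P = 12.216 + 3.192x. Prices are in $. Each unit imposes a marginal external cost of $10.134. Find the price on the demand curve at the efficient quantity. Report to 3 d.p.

Social marginal cost = private MC + MEC = 22.350 + 3.192x.
Set SMC = demand: 22.350 + 3.192x = 65.984 - 4.432x → x* = 5.7232.
Consumer price on the demand curve at x*: 65.984 − 4.432×5.7232 = 40.6188.

P = $40.619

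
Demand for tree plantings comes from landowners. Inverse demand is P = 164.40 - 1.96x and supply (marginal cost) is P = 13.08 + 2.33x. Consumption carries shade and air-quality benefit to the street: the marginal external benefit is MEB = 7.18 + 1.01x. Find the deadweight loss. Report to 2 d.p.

DWL = 279.32

Market equilibrium (private): 13.08 + 2.33x = 164.40 - 1.96x → x_m = 35.2727.
Social marginal benefit = demand + MEB = 171.58 - 0.95x.
Set SMB = MC: 171.58 - 0.95x = 13.08 + 2.33x → x* = 48.3232.
The welfare-loss triangle has base |x_m − x*| and height MEB(x_m) (the vertical gap between SMB and MC is zero at x* and MEB at x_m).
DWL = ½ × 13.0505 × 42.8055 = 279.3166.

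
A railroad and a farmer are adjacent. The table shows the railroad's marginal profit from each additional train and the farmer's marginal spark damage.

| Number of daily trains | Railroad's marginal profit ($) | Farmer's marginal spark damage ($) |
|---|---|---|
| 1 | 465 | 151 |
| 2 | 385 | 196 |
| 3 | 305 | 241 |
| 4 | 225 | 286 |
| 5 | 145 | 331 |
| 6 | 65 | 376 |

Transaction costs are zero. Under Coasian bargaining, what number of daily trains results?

Bargaining reaches the level where marginal profit last exceeds marginal spark damage.
That holds through level 3 (305 ≥ 241) but not at 4 (225 < 286).

3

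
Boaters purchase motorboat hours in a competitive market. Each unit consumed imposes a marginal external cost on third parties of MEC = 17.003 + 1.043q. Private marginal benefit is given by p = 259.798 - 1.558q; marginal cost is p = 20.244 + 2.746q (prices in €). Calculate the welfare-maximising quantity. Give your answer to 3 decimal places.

q* = 41.622

Social marginal benefit = demand − MEC = 242.795 - 2.601q.
Set SMB = MC: 242.795 - 2.601q = 20.244 + 2.746q → q* = 41.6217.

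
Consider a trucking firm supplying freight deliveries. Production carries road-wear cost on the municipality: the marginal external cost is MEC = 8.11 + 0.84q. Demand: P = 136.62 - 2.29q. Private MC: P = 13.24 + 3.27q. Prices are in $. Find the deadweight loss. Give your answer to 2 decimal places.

Market equilibrium (private): 13.24 + 3.27q = 136.62 - 2.29q → q_m = 22.1906.
Social marginal cost = private MC + MEC = 21.35 + 4.11q.
Set SMC = demand: 21.35 + 4.11q = 136.62 - 2.29q → q* = 18.0109.
The loss is the area between SMC and demand from q* to q_m; with linear curves that's a triangle of height MEC(q_m).
DWL = ½ × 4.1797 × 26.7501 = 55.9037.

DWL = $55.90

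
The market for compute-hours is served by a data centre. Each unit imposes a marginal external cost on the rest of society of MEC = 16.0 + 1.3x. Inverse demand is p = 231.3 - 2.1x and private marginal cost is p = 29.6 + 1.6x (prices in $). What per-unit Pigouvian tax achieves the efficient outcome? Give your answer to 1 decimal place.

tax = $64.3 per unit

Social marginal cost = private MC + MEC = 45.6 + 2.9x.
Set SMC = demand: 45.6 + 2.9x = 231.3 - 2.1x → x* = 37.1400.
The Pigouvian tax equals MEC at x*: 16.0 + 1.3×37.1400 = 64.2820.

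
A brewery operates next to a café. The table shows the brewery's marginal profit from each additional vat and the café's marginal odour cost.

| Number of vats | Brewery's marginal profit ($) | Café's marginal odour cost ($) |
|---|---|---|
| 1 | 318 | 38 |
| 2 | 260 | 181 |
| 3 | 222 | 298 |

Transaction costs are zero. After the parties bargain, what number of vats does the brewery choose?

2

Bargaining reaches the level where marginal profit last exceeds marginal odour cost.
That holds through level 2 (260 ≥ 181) but not at 3 (222 < 298).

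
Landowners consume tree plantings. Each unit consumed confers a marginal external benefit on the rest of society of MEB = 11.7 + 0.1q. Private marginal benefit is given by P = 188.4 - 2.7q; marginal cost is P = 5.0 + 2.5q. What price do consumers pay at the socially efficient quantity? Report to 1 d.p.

P = 85.1

Social marginal benefit = demand + MEB = 200.1 - 2.6q.
Set SMB = MC: 200.1 - 2.6q = 5.0 + 2.5q → q* = 38.2549.
Consumer price on the demand curve at q*: 188.4 − 2.7×38.2549 = 85.1118.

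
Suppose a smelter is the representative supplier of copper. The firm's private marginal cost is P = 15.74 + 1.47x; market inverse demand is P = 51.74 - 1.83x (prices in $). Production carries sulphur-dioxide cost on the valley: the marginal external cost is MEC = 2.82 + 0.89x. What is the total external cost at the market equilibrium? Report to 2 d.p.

Market equilibrium (private): 15.74 + 1.47x = 51.74 - 1.83x → x_m = 10.9091.
Total external cost = ∫₀^{x_m} (2.82 + 0.89x) dx = 2.82×10.9091 + ½×0.89×10.9091² = 83.7224.

$83.72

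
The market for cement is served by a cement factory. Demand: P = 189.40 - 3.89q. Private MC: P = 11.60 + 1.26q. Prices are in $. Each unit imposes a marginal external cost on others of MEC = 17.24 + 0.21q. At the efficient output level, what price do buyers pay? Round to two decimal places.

Social marginal cost = private MC + MEC = 28.84 + 1.47q.
Set SMC = demand: 28.84 + 1.47q = 189.40 - 3.89q → q* = 29.9552.
Consumer price on the demand curve at q*: 189.40 − 3.89×29.9552 = 72.8743.

P = $72.87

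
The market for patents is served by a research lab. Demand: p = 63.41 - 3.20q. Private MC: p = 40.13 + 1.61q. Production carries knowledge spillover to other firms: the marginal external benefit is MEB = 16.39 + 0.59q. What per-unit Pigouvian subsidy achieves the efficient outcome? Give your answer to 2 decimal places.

Social marginal cost = private MC − MEB = 23.74 + 1.02q.
Set SMC = demand: 23.74 + 1.02q = 63.41 - 3.20q → q* = 9.4005.
The Pigouvian subsidy equals MEB at q*: 16.39 + 0.59×9.4005 = 21.9363.

subsidy = 21.94 per unit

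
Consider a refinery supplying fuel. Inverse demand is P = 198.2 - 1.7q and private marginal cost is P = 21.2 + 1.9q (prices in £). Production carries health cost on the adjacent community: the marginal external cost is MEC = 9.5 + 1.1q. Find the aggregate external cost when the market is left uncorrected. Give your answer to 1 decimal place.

Market equilibrium (private): 21.2 + 1.9q = 198.2 - 1.7q → q_m = 49.1667.
Total external cost = ∫₀^{q_m} (9.5 + 1.1q) dq = 9.5×49.1667 + ½×1.1×49.1667² = 1796.6341.

£1796.6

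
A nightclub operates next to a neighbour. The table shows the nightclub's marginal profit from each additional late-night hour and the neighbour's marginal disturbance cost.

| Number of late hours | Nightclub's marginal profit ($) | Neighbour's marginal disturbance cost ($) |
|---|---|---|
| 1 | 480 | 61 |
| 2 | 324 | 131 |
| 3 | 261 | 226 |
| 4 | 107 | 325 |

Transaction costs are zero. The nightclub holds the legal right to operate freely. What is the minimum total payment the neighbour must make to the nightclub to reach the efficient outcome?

$107

Left alone the nightclub would choose level 4 (marginal profit stays positive).
Efficient level: k* = 3 (marginal profit ≥ marginal disturbance cost through 3).
The neighbour must at least cover the nightclub's forgone profit from cutting 4→3: 107 = 107.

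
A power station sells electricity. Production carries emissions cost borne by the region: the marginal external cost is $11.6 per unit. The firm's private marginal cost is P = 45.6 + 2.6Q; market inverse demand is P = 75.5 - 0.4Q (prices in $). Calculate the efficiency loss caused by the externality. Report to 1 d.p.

DWL = $22.4

Market equilibrium (private): 45.6 + 2.6Q = 75.5 - 0.4Q → Q_m = 9.9667.
Social marginal cost = private MC + MEC = 57.2 + 2.6Q.
Set SMC = demand: 57.2 + 2.6Q = 75.5 - 0.4Q → Q* = 6.1000.
Between Q* and Q_m the wedge SMC − demand runs linearly from 0 to MEC(Q_m), so the loss is a triangle.
DWL = ½ × 3.8667 × 11.6000 = 22.4269.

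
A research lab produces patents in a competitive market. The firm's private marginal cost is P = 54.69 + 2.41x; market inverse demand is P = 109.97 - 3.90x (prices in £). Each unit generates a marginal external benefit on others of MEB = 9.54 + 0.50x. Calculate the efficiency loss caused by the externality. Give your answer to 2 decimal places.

DWL = £16.68

Market equilibrium (private): 54.69 + 2.41x = 109.97 - 3.90x → x_m = 8.7607.
Social marginal cost = private MC − MEB = 45.15 + 1.91x.
Set SMC = demand: 45.15 + 1.91x = 109.97 - 3.90x → x* = 11.1566.
The welfare-loss triangle has base |x_m − x*| and height MEB(x_m) (the vertical gap between SMC and demand is zero at x* and MEB at x_m).
DWL = ½ × 2.3959 × 13.9203 = 16.6758.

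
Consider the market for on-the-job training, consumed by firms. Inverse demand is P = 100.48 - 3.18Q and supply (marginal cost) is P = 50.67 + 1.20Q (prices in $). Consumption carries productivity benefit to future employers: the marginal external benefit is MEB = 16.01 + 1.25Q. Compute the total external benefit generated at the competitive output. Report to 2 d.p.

$262.90

Market equilibrium (private): 50.67 + 1.20Q = 100.48 - 3.18Q → Q_m = 11.3721.
Total external benefit = ∫₀^{Q_m} (16.01 + 1.25Q) dQ = 16.01×11.3721 + ½×1.25×11.3721² = 262.8952.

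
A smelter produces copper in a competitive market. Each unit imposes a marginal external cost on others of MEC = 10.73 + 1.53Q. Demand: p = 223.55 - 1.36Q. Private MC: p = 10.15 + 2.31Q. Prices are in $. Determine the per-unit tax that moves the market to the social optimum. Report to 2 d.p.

Social marginal cost = private MC + MEC = 20.88 + 3.84Q.
Set SMC = demand: 20.88 + 3.84Q = 223.55 - 1.36Q → Q* = 38.9750.
The Pigouvian tax equals MEC at Q*: 10.73 + 1.53×38.9750 = 70.3618.

tax = $70.36 per unit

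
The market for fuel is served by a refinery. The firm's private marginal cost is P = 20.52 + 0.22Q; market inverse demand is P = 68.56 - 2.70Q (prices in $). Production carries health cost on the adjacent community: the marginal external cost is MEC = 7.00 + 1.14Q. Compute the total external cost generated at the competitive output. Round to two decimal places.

Market equilibrium (private): 20.52 + 0.22Q = 68.56 - 2.70Q → Q_m = 16.4521.
Total external cost = ∫₀^{Q_m} (7.00 + 1.14Q) dQ = 7.00×16.4521 + ½×1.14×16.4521² = 269.4475.

$269.45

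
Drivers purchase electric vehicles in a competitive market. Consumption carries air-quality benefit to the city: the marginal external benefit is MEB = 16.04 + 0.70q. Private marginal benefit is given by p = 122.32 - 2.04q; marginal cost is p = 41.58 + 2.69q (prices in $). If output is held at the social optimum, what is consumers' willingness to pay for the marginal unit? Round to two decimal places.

Social marginal benefit = demand + MEB = 138.36 - 1.34q.
Set SMB = MC: 138.36 - 1.34q = 41.58 + 2.69q → q* = 24.0149.
Consumer price on the demand curve at q*: 122.32 − 2.04×24.0149 = 73.3296.

P = $73.33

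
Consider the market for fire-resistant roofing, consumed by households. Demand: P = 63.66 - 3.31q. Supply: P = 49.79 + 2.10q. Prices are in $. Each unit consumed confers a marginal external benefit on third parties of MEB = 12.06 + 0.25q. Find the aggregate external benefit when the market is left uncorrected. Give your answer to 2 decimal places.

Market equilibrium (private): 49.79 + 2.10q = 63.66 - 3.31q → q_m = 2.5638.
Total external benefit = ∫₀^{q_m} (12.06 + 0.25q) dq = 12.06×2.5638 + ½×0.25×2.5638² = 31.7411.

$31.74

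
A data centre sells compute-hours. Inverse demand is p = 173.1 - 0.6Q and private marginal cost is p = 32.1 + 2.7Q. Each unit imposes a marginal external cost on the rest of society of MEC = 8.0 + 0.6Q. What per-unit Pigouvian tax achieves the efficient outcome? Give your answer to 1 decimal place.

Social marginal cost = private MC + MEC = 40.1 + 3.3Q.
Set SMC = demand: 40.1 + 3.3Q = 173.1 - 0.6Q → Q* = 34.1026.
The Pigouvian tax equals MEC at Q*: 8.0 + 0.6×34.1026 = 28.4616.

tax = 28.5 per unit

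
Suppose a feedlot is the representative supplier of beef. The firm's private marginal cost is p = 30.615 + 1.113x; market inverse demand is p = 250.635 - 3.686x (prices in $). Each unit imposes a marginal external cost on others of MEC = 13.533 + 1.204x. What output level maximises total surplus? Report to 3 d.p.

x* = 34.397

Social marginal cost = private MC + MEC = 44.148 + 2.317x.
Set SMC = demand: 44.148 + 2.317x = 250.635 - 3.686x → x* = 34.3973.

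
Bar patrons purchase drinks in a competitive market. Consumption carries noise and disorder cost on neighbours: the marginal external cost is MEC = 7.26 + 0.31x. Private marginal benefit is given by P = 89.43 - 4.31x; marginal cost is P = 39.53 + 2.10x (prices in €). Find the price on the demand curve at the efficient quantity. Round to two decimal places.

Social marginal benefit = demand − MEC = 82.17 - 4.62x.
Set SMB = MC: 82.17 - 4.62x = 39.53 + 2.10x → x* = 6.3452.
Consumer price on the demand curve at x*: 89.43 − 4.31×6.3452 = 62.0822.

P = €62.08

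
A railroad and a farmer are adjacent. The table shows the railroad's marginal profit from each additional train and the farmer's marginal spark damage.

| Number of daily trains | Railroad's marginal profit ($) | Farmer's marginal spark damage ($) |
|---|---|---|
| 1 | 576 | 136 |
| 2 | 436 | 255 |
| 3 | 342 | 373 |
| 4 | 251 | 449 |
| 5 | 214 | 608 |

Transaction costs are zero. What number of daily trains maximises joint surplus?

2

Bargaining reaches the level where marginal profit last exceeds marginal spark damage.
That holds through level 2 (436 ≥ 255) but not at 3 (342 < 373).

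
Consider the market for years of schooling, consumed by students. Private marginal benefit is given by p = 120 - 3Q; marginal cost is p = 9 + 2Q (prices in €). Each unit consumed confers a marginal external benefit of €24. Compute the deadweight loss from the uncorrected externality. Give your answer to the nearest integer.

DWL = €58

Market equilibrium (private): 9 + 2Q = 120 - 3Q → Q_m = 22.2000.
Social marginal benefit = demand + MEB = 144 - 3Q.
Set SMB = MC: 144 - 3Q = 9 + 2Q → Q* = 27.0000.
Between Q* and Q_m the wedge SMB − MC runs linearly from 0 to MEB(Q_m), so the loss is a triangle.
DWL = ½ × 4.8000 × 24.0000 = 57.6000.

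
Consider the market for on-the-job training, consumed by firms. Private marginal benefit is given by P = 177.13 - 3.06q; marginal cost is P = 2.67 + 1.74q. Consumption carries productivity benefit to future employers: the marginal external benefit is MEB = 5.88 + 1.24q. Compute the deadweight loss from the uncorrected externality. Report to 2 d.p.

Market equilibrium (private): 2.67 + 1.74q = 177.13 - 3.06q → q_m = 36.3458.
Social marginal benefit = demand + MEB = 183.01 - 1.82q.
Set SMB = MC: 183.01 - 1.82q = 2.67 + 1.74q → q* = 50.6573.
Height of the DWL triangle at q_m is SMB(q_m) − MC(q_m) = MEB(q_m) = 50.9488.
DWL = ½ × 14.3115 × 50.9488 = 364.5769.

DWL = 364.58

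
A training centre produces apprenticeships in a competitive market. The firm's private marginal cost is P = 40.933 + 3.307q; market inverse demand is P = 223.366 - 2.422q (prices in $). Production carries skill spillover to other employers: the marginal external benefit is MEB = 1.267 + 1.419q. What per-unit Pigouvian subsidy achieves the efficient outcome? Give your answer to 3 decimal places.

Social marginal cost = private MC − MEB = 39.666 + 1.888q.
Set SMC = demand: 39.666 + 1.888q = 223.366 - 2.422q → q* = 42.6218.
The Pigouvian subsidy equals MEB at q*: 1.267 + 1.419×42.6218 = 61.7473.

subsidy = $61.747 per unit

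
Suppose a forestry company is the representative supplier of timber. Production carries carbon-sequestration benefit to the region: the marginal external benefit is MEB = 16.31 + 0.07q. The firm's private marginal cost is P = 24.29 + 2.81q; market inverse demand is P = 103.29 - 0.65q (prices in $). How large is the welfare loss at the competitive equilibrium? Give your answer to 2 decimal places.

Market equilibrium (private): 24.29 + 2.81q = 103.29 - 0.65q → q_m = 22.8324.
Social marginal cost = private MC − MEB = 7.98 + 2.74q.
Set SMC = demand: 7.98 + 2.74q = 103.29 - 0.65q → q* = 28.1150.
Between q* and q_m the wedge demand − SMC runs linearly from 0 to MEB(q_m), so the loss is a triangle.
DWL = ½ × 5.2826 × 17.9083 = 47.3012.

DWL = $47.30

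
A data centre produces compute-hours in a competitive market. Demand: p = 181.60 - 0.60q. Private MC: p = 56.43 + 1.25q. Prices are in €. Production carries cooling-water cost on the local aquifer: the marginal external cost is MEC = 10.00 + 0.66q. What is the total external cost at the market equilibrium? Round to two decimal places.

Market equilibrium (private): 56.43 + 1.25q = 181.60 - 0.60q → q_m = 67.6595.
Total external cost = ∫₀^{q_m} (10.00 + 0.66q) dq = 10.00×67.6595 + ½×0.66×67.6595² = 2187.2716.

€2187.27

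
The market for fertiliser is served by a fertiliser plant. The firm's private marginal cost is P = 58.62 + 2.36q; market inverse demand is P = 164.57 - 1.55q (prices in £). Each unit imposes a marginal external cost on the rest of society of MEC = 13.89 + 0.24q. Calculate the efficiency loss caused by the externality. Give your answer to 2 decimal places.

Market equilibrium (private): 58.62 + 2.36q = 164.57 - 1.55q → q_m = 27.0972.
Social marginal cost = private MC + MEC = 72.51 + 2.60q.
Set SMC = demand: 72.51 + 2.60q = 164.57 - 1.55q → q* = 22.1831.
Between q* and q_m the wedge SMC − demand runs linearly from 0 to MEC(q_m), so the loss is a triangle.
DWL = ½ × 4.9141 × 20.3933 = 50.1074.

DWL = £50.11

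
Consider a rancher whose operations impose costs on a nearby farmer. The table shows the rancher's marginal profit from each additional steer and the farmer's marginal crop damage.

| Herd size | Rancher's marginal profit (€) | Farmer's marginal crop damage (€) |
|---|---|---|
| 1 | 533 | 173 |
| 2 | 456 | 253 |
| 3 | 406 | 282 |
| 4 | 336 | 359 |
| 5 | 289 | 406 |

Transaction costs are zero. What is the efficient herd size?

3

Bargaining reaches the level where marginal profit last exceeds marginal crop damage.
That holds through level 3 (406 ≥ 282) but not at 4 (336 < 359).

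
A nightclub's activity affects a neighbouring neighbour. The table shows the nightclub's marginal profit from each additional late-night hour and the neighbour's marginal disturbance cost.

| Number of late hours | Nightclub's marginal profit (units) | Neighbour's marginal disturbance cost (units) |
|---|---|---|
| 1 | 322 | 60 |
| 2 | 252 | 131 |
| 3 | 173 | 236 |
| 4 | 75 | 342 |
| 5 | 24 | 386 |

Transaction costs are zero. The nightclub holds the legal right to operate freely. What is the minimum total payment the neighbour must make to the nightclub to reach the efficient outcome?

Left alone the nightclub would choose level 5 (marginal profit stays positive).
Efficient level: k* = 2 (marginal profit ≥ marginal disturbance cost through 2).
The neighbour must at least cover the nightclub's forgone profit from cutting 5→2: 173 + 75 + 24 = 272.

272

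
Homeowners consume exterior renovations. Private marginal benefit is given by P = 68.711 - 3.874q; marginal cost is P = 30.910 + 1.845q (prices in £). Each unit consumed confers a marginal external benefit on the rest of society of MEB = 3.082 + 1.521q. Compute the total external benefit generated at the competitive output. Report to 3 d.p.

Market equilibrium (private): 30.910 + 1.845q = 68.711 - 3.874q → q_m = 6.6097.
Total external benefit = ∫₀^{q_m} (3.082 + 1.521q) dq = 3.082×6.6097 + ½×1.521×6.6097² = 53.5959.

£53.596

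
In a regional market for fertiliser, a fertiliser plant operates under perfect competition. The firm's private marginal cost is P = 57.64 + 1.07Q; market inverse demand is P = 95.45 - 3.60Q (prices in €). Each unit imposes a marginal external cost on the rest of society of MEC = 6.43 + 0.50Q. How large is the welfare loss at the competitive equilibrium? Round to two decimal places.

Market equilibrium (private): 57.64 + 1.07Q = 95.45 - 3.60Q → Q_m = 8.0964.
Social marginal cost = private MC + MEC = 64.07 + 1.57Q.
Set SMC = demand: 64.07 + 1.57Q = 95.45 - 3.60Q → Q* = 6.0696.
The loss is the area between SMC and demand from Q* to Q_m; with linear curves that's a triangle of height MEC(Q_m).
DWL = ½ × 2.0268 × 10.4782 = 10.6186.

DWL = €10.62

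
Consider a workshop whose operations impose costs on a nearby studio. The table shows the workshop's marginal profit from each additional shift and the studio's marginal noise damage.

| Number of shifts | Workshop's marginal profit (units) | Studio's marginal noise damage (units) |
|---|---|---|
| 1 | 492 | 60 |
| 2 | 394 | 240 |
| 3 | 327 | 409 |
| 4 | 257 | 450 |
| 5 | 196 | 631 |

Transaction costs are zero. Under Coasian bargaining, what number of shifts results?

Bargaining reaches the level where marginal profit last exceeds marginal noise damage.
That holds through level 2 (394 ≥ 240) but not at 3 (327 < 409).

2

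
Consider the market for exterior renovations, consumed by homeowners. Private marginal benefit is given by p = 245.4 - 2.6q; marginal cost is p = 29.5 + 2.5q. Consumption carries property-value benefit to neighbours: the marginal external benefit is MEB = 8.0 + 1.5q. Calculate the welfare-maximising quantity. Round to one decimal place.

q* = 62.2

Social marginal benefit = demand + MEB = 253.4 - 1.1q.
Set SMB = MC: 253.4 - 1.1q = 29.5 + 2.5q → q* = 62.1944.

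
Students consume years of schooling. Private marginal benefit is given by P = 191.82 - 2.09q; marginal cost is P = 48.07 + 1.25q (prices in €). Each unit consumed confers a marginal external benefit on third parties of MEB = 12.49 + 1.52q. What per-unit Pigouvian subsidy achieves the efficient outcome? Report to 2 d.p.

subsidy = €142.98 per unit

Social marginal benefit = demand + MEB = 204.31 - 0.57q.
Set SMB = MC: 204.31 - 0.57q = 48.07 + 1.25q → q* = 85.8462.
The Pigouvian subsidy equals MEB at q*: 12.49 + 1.52×85.8462 = 142.9762.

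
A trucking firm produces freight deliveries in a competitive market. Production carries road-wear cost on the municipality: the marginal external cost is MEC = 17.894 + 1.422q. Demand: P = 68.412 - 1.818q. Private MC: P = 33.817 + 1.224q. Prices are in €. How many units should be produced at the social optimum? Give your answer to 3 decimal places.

q* = 3.741

Social marginal cost = private MC + MEC = 51.711 + 2.646q.
Set SMC = demand: 51.711 + 2.646q = 68.412 - 1.818q → q* = 3.7413.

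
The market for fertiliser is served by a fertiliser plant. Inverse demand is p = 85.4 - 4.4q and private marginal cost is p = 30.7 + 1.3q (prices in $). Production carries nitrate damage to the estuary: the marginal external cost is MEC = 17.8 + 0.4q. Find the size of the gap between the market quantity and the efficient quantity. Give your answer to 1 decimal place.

Market equilibrium (private): 30.7 + 1.3q = 85.4 - 4.4q → q_m = 9.5965.
Social marginal cost = private MC + MEC = 48.5 + 1.7q.
Set SMC = demand: 48.5 + 1.7q = 85.4 - 4.4q → q* = 6.0492.
Gap = |9.5965 − 6.0492| = 3.5473.

3.5 units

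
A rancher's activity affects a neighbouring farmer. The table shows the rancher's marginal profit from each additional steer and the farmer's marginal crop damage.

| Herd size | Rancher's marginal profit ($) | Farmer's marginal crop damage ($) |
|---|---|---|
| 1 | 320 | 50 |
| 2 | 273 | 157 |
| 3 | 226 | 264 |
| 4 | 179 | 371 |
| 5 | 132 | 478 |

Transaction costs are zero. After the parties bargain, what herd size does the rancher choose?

2

Bargaining reaches the level where marginal profit last exceeds marginal crop damage.
That holds through level 2 (273 ≥ 157) but not at 3 (226 < 264).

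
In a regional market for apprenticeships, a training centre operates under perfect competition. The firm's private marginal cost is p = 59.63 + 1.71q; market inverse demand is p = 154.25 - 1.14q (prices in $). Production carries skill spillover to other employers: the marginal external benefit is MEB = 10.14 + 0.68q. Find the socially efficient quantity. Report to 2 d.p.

Social marginal cost = private MC − MEB = 49.49 + 1.03q.
Set SMC = demand: 49.49 + 1.03q = 154.25 - 1.14q → q* = 48.2765.

q* = 48.28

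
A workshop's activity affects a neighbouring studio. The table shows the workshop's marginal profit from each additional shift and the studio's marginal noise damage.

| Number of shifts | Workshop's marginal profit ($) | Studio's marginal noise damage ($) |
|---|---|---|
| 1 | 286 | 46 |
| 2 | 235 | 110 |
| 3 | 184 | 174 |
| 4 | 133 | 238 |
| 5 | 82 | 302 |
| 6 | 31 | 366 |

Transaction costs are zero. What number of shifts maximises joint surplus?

3

Bargaining reaches the level where marginal profit last exceeds marginal noise damage.
That holds through level 3 (184 ≥ 174) but not at 4 (133 < 238).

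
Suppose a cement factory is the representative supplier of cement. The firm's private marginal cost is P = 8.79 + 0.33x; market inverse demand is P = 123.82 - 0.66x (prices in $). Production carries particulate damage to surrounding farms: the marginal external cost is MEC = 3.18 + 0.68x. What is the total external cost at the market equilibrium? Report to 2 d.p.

$4959.68

Market equilibrium (private): 8.79 + 0.33x = 123.82 - 0.66x → x_m = 116.1919.
Total external cost = ∫₀^{x_m} (3.18 + 0.68x) dx = 3.18×116.1919 + ½×0.68×116.1919² = 4959.6798.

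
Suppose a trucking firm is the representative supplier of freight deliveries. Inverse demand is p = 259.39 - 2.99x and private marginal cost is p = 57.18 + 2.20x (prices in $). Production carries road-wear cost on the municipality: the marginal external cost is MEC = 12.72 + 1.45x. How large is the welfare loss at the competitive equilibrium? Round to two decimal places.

Market equilibrium (private): 57.18 + 2.20x = 259.39 - 2.99x → x_m = 38.9615.
Social marginal cost = private MC + MEC = 69.90 + 3.65x.
Set SMC = demand: 69.90 + 3.65x = 259.39 - 2.99x → x* = 28.5377.
Between x* and x_m the wedge SMC − demand runs linearly from 0 to MEC(x_m), so the loss is a triangle.
DWL = ½ × 10.4238 × 69.2141 = 360.7370.

DWL = $360.74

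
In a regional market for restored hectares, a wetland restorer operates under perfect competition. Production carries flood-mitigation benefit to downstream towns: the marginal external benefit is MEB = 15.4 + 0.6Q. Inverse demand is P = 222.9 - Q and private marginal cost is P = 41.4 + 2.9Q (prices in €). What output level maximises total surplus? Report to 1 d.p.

Q* = 59.7

Social marginal cost = private MC − MEB = 26.0 + 2.3Q.
Set SMC = demand: 26.0 + 2.3Q = 222.9 - Q → Q* = 59.6667.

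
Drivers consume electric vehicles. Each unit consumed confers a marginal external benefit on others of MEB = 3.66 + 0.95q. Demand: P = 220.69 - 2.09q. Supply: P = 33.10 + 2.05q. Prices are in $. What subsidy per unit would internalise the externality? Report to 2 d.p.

Social marginal benefit = demand + MEB = 224.35 - 1.14q.
Set SMB = MC: 224.35 - 1.14q = 33.10 + 2.05q → q* = 59.9530.
The Pigouvian subsidy equals MEB at q*: 3.66 + 0.95×59.9530 = 60.6154.

subsidy = $60.62 per unit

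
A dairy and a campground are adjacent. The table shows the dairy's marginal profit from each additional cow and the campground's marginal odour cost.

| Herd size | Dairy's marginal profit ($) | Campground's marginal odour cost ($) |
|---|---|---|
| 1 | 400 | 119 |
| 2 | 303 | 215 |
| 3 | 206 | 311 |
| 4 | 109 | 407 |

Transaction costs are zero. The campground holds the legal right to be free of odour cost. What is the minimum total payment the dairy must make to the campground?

Efficient level: marginal profit ≥ marginal odour cost through level 2, so k* = 2.
With the campground holding the right, the dairy must at least compensate total damage at k*: 119 + 215 = 334.

$334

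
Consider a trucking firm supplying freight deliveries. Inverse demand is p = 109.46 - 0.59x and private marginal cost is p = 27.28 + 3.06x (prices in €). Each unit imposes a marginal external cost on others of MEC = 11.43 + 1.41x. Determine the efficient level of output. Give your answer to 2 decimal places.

Social marginal cost = private MC + MEC = 38.71 + 4.47x.
Set SMC = demand: 38.71 + 4.47x = 109.46 - 0.59x → x* = 13.9822.

x* = 13.98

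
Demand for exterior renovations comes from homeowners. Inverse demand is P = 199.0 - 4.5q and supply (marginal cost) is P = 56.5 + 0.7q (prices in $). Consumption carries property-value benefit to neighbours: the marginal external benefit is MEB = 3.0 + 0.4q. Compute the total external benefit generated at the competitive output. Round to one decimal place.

$232.4

Market equilibrium (private): 56.5 + 0.7q = 199.0 - 4.5q → q_m = 27.4038.
Total external benefit = ∫₀^{q_m} (3.0 + 0.4q) dq = 3.0×27.4038 + ½×0.4×27.4038² = 232.4051.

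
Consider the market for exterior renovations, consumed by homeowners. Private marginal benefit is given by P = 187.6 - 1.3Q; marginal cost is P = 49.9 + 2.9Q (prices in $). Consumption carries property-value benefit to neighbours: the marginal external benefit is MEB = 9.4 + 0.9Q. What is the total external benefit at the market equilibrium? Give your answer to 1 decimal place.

$791.9

Market equilibrium (private): 49.9 + 2.9Q = 187.6 - 1.3Q → Q_m = 32.7857.
Total external benefit = ∫₀^{Q_m} (9.4 + 0.9Q) dQ = 9.4×32.7857 + ½×0.9×32.7857² = 791.8915.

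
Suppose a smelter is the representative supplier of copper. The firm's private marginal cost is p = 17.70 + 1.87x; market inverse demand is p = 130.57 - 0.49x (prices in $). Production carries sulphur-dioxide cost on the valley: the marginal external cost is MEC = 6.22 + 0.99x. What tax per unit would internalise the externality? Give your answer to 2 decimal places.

tax = $37.74 per unit

Social marginal cost = private MC + MEC = 23.92 + 2.86x.
Set SMC = demand: 23.92 + 2.86x = 130.57 - 0.49x → x* = 31.8358.
The Pigouvian tax equals MEC at x*: 6.22 + 0.99×31.8358 = 37.7374.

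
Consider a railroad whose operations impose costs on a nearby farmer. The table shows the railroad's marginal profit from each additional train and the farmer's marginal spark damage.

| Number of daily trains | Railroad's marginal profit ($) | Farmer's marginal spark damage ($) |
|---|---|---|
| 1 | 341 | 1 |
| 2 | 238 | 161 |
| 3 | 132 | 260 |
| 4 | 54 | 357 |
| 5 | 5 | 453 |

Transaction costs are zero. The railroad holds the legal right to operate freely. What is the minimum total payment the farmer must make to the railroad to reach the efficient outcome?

$191

Left alone the railroad would choose level 5 (marginal profit stays positive).
Efficient level: k* = 2 (marginal profit ≥ marginal spark damage through 2).
The farmer must at least cover the railroad's forgone profit from cutting 5→2: 132 + 54 + 5 = 191.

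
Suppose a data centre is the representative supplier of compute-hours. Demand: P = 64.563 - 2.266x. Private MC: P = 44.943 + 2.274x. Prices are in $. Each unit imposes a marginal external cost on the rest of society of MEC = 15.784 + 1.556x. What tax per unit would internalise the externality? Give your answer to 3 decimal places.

tax = $16.763 per unit

Social marginal cost = private MC + MEC = 60.727 + 3.830x.
Set SMC = demand: 60.727 + 3.830x = 64.563 - 2.266x → x* = 0.6293.
The Pigouvian tax equals MEC at x*: 15.784 + 1.556×0.6293 = 16.7632.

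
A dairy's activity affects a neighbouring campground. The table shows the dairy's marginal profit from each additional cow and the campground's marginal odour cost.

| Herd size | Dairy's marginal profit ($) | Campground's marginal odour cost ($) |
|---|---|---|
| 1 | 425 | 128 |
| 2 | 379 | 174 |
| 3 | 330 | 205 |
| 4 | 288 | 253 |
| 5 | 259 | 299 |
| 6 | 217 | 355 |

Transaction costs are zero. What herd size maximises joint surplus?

4

Bargaining reaches the level where marginal profit last exceeds marginal odour cost.
That holds through level 4 (288 ≥ 253) but not at 5 (259 < 299).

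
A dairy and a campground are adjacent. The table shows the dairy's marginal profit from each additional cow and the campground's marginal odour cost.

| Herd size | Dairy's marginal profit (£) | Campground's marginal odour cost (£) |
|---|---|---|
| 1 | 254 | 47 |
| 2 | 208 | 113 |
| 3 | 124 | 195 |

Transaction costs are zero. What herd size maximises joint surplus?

Bargaining reaches the level where marginal profit last exceeds marginal odour cost.
That holds through level 2 (208 ≥ 113) but not at 3 (124 < 195).

2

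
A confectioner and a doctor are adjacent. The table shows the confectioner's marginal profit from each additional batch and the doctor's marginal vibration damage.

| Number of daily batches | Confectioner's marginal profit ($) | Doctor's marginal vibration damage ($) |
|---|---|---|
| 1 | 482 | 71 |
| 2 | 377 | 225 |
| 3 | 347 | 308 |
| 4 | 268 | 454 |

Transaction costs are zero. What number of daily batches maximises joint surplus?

Bargaining reaches the level where marginal profit last exceeds marginal vibration damage.
That holds through level 3 (347 ≥ 308) but not at 4 (268 < 454).

3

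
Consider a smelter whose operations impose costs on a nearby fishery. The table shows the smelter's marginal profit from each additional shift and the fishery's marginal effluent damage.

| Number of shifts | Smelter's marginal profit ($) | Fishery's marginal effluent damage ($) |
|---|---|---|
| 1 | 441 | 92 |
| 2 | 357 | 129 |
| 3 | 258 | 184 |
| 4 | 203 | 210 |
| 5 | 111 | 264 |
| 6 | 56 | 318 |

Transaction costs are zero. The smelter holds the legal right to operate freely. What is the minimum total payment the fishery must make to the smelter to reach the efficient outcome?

$370

Left alone the smelter would choose level 6 (marginal profit stays positive).
Efficient level: k* = 3 (marginal profit ≥ marginal effluent damage through 3).
The fishery must at least cover the smelter's forgone profit from cutting 6→3: 203 + 111 + 56 = 370.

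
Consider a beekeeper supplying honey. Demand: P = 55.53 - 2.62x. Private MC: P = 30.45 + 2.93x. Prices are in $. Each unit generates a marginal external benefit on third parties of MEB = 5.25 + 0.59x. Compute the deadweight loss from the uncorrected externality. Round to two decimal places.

DWL = $6.32

Market equilibrium (private): 30.45 + 2.93x = 55.53 - 2.62x → x_m = 4.5189.
Social marginal cost = private MC − MEB = 25.20 + 2.34x.
Set SMC = demand: 25.20 + 2.34x = 55.53 - 2.62x → x* = 6.1149.
The welfare-loss triangle has base |x_m − x*| and height MEB(x_m) (the vertical gap between SMC and demand is zero at x* and MEB at x_m).
DWL = ½ × 1.5960 × 7.9162 = 6.3171.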